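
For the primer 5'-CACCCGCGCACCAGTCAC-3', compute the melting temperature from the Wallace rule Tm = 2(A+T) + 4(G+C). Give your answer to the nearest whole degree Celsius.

62°C

Base counts: A=4, T=1, G=3, C=10 (length 18).
Tm = 2·(4+1) + 4·(3+10) = 2·5 + 4·13 = 10 + 52 = 62°C.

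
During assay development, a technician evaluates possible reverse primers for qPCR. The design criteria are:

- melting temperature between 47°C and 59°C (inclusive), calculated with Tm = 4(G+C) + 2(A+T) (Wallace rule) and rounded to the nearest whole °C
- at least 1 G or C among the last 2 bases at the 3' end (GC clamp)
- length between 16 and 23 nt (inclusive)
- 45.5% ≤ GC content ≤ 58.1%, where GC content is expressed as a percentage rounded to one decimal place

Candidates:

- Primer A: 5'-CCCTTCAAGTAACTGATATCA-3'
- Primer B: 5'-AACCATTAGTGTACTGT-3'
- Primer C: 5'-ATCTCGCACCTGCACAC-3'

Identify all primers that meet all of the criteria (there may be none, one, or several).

None of the candidates satisfy all criteria.

Primer A (21 nt, A=7 T=6 G=2 C=6): Tm = 2·13 + 4·8 = 58°C ✓; 3' end CA has 1 G/C ✓; length 21 ✓; GC 8/21 = 38.1%, outside 45.5–58.1% ✗ — fails.
Primer B (17 nt, A=5 T=6 G=3 C=3): Tm = 2·11 + 4·6 = 46°C, outside 47–59°C ✗; 3' end GT has 1 G/C ✓; length 17 ✓; GC 6/17 = 35.3%, outside 45.5–58.1% ✗ — fails.
Primer C (17 nt, A=4 T=3 G=2 C=8): Tm = 2·7 + 4·10 = 54°C ✓; 3' end AC has 1 G/C ✓; length 17 ✓; GC 10/17 = 58.8%, outside 45.5–58.1% ✗ — fails.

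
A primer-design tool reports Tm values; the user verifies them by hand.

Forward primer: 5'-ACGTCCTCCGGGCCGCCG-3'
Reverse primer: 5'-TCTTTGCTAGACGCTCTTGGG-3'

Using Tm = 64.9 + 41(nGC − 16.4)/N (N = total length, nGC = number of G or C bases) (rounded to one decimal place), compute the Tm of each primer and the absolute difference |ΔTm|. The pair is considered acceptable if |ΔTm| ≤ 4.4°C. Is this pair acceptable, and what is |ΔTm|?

|ΔTm| = 7.3°C; the pair is not acceptable.

Forward: G+C = 15, N = 18 → Tm = 64.9 + 41·(15 − 16.4)/18 = 61.7°C.
Reverse: G+C = 11, N = 21 → Tm = 64.9 + 41·(11 − 16.4)/21 = 54.4°C.
|ΔTm| = |61.7 − 54.4| = 7.3°C, > 4.4°C.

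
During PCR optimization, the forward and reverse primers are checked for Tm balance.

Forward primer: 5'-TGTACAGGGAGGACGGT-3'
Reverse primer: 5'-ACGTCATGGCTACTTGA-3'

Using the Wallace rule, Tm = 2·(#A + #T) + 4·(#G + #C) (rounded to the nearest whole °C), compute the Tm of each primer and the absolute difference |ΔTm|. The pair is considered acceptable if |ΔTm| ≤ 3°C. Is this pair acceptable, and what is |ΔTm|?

Forward: A=4 T=3 G=8 C=2 → Tm = 2·7 + 4·10 = 54°C.
Reverse: A=4 T=5 G=4 C=4 → Tm = 2·9 + 4·8 = 50°C.
|ΔTm| = |54 − 50| = 4°C, > 3°C.

|ΔTm| = 4°C; the pair is not acceptable.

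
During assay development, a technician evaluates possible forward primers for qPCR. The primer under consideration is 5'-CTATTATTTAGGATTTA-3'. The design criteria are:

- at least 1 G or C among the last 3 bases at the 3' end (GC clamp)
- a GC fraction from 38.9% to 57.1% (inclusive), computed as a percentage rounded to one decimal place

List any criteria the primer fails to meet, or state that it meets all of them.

Fails: GC clamp, GC content.

Base counts: A=5, T=9, G=2, C=1 (length 17).
GC clamp: 3' end TTA has 0 G/C, need ≥1 ✗
GC content: GC 3/17 = 17.6%, outside 38.9–57.1% ✗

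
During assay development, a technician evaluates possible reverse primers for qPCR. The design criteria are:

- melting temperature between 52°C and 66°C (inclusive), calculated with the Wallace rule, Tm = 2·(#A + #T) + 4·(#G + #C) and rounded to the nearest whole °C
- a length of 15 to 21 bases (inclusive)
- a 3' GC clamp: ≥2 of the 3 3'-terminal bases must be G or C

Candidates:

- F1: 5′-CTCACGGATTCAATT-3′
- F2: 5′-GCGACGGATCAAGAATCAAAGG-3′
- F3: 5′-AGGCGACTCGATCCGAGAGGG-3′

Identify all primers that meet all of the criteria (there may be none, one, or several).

F1 (15 nt, A=4 T=5 G=2 C=4): Tm = 2·9 + 4·6 = 42°C, outside 52–66°C ✗; length 15 ✓; 3' end ATT has 0 G/C, need ≥2 ✗ — fails.
F2 (22 nt, A=9 T=2 G=7 C=4): Tm = 2·11 + 4·11 = 66°C ✓; length 22, outside 15–21 ✗; 3' end AGG has 2 G/C ✓ — fails.
F3 (21 nt, A=5 T=2 G=9 C=5): Tm = 2·7 + 4·14 = 70°C, outside 52–66°C ✗; length 21 ✓; 3' end GGG has 3 G/C ✓ — fails.

None of the candidates satisfy all criteria.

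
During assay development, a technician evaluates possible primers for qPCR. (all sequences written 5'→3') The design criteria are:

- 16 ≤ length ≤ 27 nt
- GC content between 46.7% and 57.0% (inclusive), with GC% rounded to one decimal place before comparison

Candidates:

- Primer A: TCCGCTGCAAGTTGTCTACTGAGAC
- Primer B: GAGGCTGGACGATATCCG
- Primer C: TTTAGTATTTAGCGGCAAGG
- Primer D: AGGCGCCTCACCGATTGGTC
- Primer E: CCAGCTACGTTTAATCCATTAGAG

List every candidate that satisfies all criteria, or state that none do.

Primer A (25 nt, A=5 T=7 G=6 C=7): length 25 ✓; GC 13/25 = 52.0% ✓ — passes.
Primer B (18 nt, A=4 T=3 G=7 C=4): length 18 ✓; GC 11/18 = 61.1%, outside 46.7–57.0% ✗ — fails.
Primer C (20 nt, A=5 T=7 G=6 C=2): length 20 ✓; GC 8/20 = 40.0%, outside 46.7–57.0% ✗ — fails.
Primer D (20 nt, A=3 T=4 G=6 C=7): length 20 ✓; GC 13/20 = 65.0%, outside 46.7–57.0% ✗ — fails.
Primer E (24 nt, A=7 T=7 G=4 C=6): length 24 ✓; GC 10/24 = 41.7%, outside 46.7–57.0% ✗ — fails.

Primer A only.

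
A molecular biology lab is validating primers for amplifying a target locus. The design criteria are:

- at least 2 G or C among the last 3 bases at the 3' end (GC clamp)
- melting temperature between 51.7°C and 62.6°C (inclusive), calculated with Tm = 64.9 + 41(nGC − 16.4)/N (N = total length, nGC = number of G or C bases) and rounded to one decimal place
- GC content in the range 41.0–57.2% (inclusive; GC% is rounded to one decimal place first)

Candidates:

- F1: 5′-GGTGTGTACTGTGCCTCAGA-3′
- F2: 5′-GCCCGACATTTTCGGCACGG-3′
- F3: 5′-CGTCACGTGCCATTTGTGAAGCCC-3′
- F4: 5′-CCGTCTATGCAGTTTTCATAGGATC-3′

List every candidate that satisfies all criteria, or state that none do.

F1 (20 nt, A=3 T=6 G=7 C=4): 3' end AGA has 1 G/C, need ≥2 ✗; Tm = 64.9 + 41·(11 − 16.4)/20 = 53.8°C ✓; GC 11/20 = 55.0% ✓ — fails.
F2 (20 nt, A=3 T=4 G=6 C=7): 3' end CGG has 3 G/C ✓; Tm = 64.9 + 41·(13 − 16.4)/20 = 57.9°C ✓; GC 13/20 = 65.0%, outside 41.0–57.2% ✗ — fails.
F3 (24 nt, A=4 T=6 G=6 C=8): 3' end CCC has 3 G/C ✓; Tm = 64.9 + 41·(14 − 16.4)/24 = 60.8°C ✓; GC 14/24 = 58.3%, outside 41.0–57.2% ✗ — fails.
F4 (25 nt, A=5 T=9 G=5 C=6): 3' end ATC has 1 G/C, need ≥2 ✗; Tm = 64.9 + 41·(11 − 16.4)/25 = 56.0°C ✓; GC 11/25 = 44.0% ✓ — fails.

None of the candidates satisfy all criteria.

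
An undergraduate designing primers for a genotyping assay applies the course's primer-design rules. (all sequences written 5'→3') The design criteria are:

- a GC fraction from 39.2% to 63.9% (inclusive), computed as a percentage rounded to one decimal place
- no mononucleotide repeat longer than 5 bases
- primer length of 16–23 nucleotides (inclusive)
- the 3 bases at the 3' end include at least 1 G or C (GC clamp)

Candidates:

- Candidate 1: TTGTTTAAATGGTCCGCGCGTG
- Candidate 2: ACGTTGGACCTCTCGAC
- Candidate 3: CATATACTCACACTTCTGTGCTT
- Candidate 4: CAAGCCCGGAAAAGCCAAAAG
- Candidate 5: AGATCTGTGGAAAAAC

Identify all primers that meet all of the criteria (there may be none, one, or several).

Candidate 1 (22 nt, A=3 T=8 G=7 C=4): GC 11/22 = 50.0% ✓; longest run = 3 ✓; length 22 ✓; 3' end GTG has 2 G/C ✓ — passes.
Candidate 2 (17 nt, A=3 T=4 G=4 C=6): GC 10/17 = 58.8% ✓; longest run = 2 ✓; length 17 ✓; 3' end GAC has 2 G/C ✓ — passes.
Candidate 3 (23 nt, A=5 T=9 G=2 C=7): GC 9/23 = 39.1%, outside 39.2–63.9% ✗; longest run = 2 ✓; length 23 ✓; 3' end CTT has 1 G/C ✓ — fails.
Candidate 4 (21 nt, A=10 T=0 G=5 C=6): GC 11/21 = 52.4% ✓; longest run = 4 ✓; length 21 ✓; 3' end AAG has 1 G/C ✓ — passes.
Candidate 5 (16 nt, A=7 T=3 G=4 C=2): GC 6/16 = 37.5%, outside 39.2–63.9% ✗; longest run = 5 ✓; length 16 ✓; 3' end AAC has 1 G/C ✓ — fails.

Candidate 1, Candidate 2 and Candidate 4.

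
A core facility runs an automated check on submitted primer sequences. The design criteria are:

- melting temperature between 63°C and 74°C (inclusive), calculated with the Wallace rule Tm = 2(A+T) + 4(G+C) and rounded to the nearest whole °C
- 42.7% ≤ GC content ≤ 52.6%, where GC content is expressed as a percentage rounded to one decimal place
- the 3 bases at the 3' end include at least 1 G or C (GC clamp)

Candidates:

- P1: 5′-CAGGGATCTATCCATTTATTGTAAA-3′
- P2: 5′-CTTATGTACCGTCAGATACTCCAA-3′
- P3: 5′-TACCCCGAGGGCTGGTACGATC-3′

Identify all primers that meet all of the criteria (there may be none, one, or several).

P1 (25 nt, A=8 T=9 G=4 C=4): Tm = 2·17 + 4·8 = 66°C ✓; GC 8/25 = 32.0%, outside 42.7–52.6% ✗; 3' end AAA has 0 G/C, need ≥1 ✗ — fails.
P2 (24 nt, A=7 T=7 G=3 C=7): Tm = 2·14 + 4·10 = 68°C ✓; GC 10/24 = 41.7%, outside 42.7–52.6% ✗; 3' end CAA has 1 G/C ✓ — fails.
P3 (22 nt, A=4 T=4 G=7 C=7): Tm = 2·8 + 4·14 = 72°C ✓; GC 14/22 = 63.6%, outside 42.7–52.6% ✗; 3' end ATC has 1 G/C ✓ — fails.

None of the candidates satisfy all criteria.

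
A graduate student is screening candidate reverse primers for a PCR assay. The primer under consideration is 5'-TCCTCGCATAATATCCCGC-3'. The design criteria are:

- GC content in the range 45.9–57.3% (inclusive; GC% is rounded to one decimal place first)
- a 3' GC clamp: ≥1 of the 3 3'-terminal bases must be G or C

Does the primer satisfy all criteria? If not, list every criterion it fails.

Base counts: A=4, T=5, G=2, C=8 (length 19).
GC content: GC 10/19 = 52.6% ✓
GC clamp: 3' end CGC has 3 G/C ✓

Meets all criteria.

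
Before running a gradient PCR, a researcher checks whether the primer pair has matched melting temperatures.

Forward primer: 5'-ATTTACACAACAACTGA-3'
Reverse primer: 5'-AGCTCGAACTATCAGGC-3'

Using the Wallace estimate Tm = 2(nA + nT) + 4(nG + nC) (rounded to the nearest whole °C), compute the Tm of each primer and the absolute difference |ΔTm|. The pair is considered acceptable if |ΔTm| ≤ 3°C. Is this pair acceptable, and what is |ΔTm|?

Forward: A=8 T=4 G=1 C=4 → Tm = 2·12 + 4·5 = 44°C.
Reverse: A=5 T=3 G=4 C=5 → Tm = 2·8 + 4·9 = 52°C.
|ΔTm| = |44 − 52| = 8°C, > 3°C.

|ΔTm| = 8°C; the pair is not acceptable.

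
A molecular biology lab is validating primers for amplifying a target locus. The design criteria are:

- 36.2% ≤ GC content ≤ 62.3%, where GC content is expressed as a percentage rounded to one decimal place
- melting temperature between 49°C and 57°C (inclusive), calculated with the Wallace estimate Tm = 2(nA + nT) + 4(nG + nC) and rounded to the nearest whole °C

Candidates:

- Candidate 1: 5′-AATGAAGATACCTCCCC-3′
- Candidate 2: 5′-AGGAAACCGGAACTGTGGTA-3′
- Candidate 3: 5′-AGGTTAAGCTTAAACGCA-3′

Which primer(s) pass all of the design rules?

Candidate 1 (17 nt, A=6 T=3 G=2 C=6): GC 8/17 = 47.1% ✓; Tm = 2·9 + 4·8 = 50°C ✓ — passes.
Candidate 2 (20 nt, A=7 T=3 G=7 C=3): GC 10/20 = 50.0% ✓; Tm = 2·10 + 4·10 = 60°C, outside 49–57°C ✗ — fails.
Candidate 3 (18 nt, A=7 T=4 G=4 C=3): GC 7/18 = 38.9% ✓; Tm = 2·11 + 4·7 = 50°C ✓ — passes.

Candidate 1 and Candidate 3.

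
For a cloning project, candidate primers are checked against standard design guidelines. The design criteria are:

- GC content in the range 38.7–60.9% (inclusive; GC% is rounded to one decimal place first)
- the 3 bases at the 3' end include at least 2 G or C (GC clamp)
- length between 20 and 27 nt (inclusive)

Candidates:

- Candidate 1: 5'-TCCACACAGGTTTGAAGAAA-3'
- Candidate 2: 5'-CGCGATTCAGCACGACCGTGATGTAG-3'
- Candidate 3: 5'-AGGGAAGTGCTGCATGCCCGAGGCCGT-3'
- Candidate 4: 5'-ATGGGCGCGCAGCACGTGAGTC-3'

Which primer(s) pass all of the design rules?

Candidate 1 (20 nt, A=8 T=4 G=4 C=4): GC 8/20 = 40.0% ✓; 3' end AAA has 0 G/C, need ≥2 ✗; length 20 ✓ — fails.
Candidate 2 (26 nt, A=6 T=5 G=8 C=7): GC 15/26 = 57.7% ✓; 3' end TAG has 1 G/C, need ≥2 ✗; length 26 ✓ — fails.
Candidate 3 (27 nt, A=5 T=4 G=11 C=7): GC 18/27 = 66.7%, outside 38.7–60.9% ✗; 3' end CGT has 2 G/C ✓; length 27 ✓ — fails.
Candidate 4 (22 nt, A=4 T=3 G=9 C=6): GC 15/22 = 68.2%, outside 38.7–60.9% ✗; 3' end GTC has 2 G/C ✓; length 22 ✓ — fails.

None of the candidates satisfy all criteria.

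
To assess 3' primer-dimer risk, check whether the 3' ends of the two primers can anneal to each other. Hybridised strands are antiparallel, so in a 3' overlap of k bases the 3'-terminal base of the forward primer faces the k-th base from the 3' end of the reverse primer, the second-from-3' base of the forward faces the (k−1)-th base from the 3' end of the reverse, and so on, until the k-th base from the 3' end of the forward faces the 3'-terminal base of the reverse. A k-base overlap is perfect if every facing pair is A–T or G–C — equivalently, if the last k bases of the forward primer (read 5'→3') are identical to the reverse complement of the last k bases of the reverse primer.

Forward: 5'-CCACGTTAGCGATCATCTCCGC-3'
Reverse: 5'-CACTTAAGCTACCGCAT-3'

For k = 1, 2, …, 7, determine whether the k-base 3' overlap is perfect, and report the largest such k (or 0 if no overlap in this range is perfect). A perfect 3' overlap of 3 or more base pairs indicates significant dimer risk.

Longest perfect overlap: 0 complementary base pairs; below the dimer-risk threshold (threshold 3).

Last 7 bases (5'→3') — forward …TCTCCGC, reverse …ACCGCAT.
Reverse complement of the reverse primer's last 7 bases: ATGCGGT; its first k bases are the reverse complement of the reverse primer's last k bases, so a perfect k-base overlap needs the forward primer's last k bases to equal them.
Comparing (forward last k vs required): k=1: C vs A ✗; k=2: GC vs AT ✗; k=3: CGC vs ATG ✗; k=4: CCGC vs ATGC ✗; k=5: TCCGC vs ATGCG ✗; k=6: CTCCGC vs ATGCGG ✗; k=7: TCTCCGC vs ATGCGGT ✗.
No overlap length from 1 to 7 is perfect, so the longest perfect 3' overlap is 0.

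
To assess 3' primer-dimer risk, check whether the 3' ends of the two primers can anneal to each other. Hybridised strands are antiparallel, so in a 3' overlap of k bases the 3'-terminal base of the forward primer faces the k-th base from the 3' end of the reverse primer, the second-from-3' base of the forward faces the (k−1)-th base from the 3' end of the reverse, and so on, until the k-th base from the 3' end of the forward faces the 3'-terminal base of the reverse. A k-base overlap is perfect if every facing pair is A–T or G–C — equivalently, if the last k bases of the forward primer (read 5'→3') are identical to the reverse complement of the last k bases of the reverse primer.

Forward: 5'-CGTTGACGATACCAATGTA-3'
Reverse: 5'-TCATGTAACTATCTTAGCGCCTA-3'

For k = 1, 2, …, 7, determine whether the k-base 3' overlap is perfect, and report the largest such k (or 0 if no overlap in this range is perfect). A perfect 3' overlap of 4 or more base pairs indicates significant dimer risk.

Longest perfect overlap: 2 complementary base pairs; below the dimer-risk threshold (threshold 4).

Last 7 bases (5'→3') — forward …CAATGTA, reverse …GCGCCTA.
Reverse complement of the reverse primer's last 7 bases: TAGGCGC; its first k bases are the reverse complement of the reverse primer's last k bases, so a perfect k-base overlap needs the forward primer's last k bases to equal them.
Comparing (forward last k vs required): k=1: A vs T ✗; k=2: TA vs TA ✓; k=3: GTA vs TAG ✗; k=4: TGTA vs TAGG ✗; k=5: ATGTA vs TAGGC ✗; k=6: AATGTA vs TAGGCG ✗; k=7: CAATGTA vs TAGGCGC ✗.
Only k = 2 is perfect, so the longest perfect 3' overlap is 2.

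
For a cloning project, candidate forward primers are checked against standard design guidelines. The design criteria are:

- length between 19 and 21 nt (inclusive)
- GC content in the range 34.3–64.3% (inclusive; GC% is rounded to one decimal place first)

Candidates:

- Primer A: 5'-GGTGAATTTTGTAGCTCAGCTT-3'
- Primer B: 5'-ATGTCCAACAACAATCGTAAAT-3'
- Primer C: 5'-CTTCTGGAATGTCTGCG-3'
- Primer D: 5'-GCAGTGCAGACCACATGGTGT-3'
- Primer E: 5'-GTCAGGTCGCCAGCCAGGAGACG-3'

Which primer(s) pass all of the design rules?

Primer A (22 nt, A=4 T=9 G=6 C=3): length 22, outside 19–21 ✗; GC 9/22 = 40.9% ✓ — fails.
Primer B (22 nt, A=10 T=5 G=2 C=5): length 22, outside 19–21 ✗; GC 7/22 = 31.8%, outside 34.3–64.3% ✗ — fails.
Primer C (17 nt, A=2 T=6 G=5 C=4): length 17, outside 19–21 ✗; GC 9/17 = 52.9% ✓ — fails.
Primer D (21 nt, A=5 T=4 G=7 C=5): length 21 ✓; GC 12/21 = 57.1% ✓ — passes.
Primer E (23 nt, A=5 T=2 G=9 C=7): length 23, outside 19–21 ✗; GC 16/23 = 69.6%, outside 34.3–64.3% ✗ — fails.

Primer D only.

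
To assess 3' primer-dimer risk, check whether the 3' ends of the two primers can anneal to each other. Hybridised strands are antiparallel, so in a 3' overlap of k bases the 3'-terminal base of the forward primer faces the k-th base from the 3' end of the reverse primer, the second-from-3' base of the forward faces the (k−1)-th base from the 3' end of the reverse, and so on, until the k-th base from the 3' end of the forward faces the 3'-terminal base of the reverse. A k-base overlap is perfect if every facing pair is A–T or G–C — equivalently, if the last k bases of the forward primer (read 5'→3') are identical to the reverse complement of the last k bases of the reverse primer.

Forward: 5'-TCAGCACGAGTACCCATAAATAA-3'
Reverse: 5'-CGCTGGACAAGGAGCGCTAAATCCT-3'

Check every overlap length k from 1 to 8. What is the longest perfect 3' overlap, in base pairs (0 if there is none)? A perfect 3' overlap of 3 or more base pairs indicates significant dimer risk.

Longest perfect overlap: 1 complementary base pair; below the dimer-risk threshold (threshold 3).

Last 8 bases (5'→3') — forward …ATAAATAA, reverse …TAAATCCT.
Reverse complement of the reverse primer's last 8 bases: AGGATTTA; its first k bases are the reverse complement of the reverse primer's last k bases, so a perfect k-base overlap needs the forward primer's last k bases to equal them.
Comparing (forward last k vs required): k=1: A vs A ✓; k=2: AA vs AG ✗; k=3: TAA vs AGG ✗; k=4: ATAA vs AGGA ✗; k=5: AATAA vs AGGAT ✗; k=6: AAATAA vs AGGATT ✗; k=7: TAAATAA vs AGGATTT ✗; k=8: ATAAATAA vs AGGATTTA ✗.
Only k = 1 is perfect, so the longest perfect 3' overlap is 1.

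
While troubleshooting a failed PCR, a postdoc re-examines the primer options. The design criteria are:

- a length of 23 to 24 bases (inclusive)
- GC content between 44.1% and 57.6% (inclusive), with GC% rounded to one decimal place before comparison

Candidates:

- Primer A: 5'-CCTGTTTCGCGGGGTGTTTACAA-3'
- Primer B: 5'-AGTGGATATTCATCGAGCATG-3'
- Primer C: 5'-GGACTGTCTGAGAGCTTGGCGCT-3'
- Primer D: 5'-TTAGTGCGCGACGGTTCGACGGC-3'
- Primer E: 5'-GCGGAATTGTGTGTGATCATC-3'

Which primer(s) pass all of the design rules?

Primer A only.

Primer A (23 nt, A=3 T=8 G=7 C=5): length 23 ✓; GC 12/23 = 52.2% ✓ — passes.
Primer B (21 nt, A=6 T=6 G=6 C=3): length 21, outside 23–24 ✗; GC 9/21 = 42.9%, outside 44.1–57.6% ✗ — fails.
Primer C (23 nt, A=3 T=6 G=9 C=5): length 23 ✓; GC 14/23 = 60.9%, outside 44.1–57.6% ✗ — fails.
Primer D (23 nt, A=3 T=5 G=9 C=6): length 23 ✓; GC 15/23 = 65.2%, outside 44.1–57.6% ✗ — fails.
Primer E (21 nt, A=4 T=7 G=7 C=3): length 21, outside 23–24 ✗; GC 10/21 = 47.6% ✓ — fails.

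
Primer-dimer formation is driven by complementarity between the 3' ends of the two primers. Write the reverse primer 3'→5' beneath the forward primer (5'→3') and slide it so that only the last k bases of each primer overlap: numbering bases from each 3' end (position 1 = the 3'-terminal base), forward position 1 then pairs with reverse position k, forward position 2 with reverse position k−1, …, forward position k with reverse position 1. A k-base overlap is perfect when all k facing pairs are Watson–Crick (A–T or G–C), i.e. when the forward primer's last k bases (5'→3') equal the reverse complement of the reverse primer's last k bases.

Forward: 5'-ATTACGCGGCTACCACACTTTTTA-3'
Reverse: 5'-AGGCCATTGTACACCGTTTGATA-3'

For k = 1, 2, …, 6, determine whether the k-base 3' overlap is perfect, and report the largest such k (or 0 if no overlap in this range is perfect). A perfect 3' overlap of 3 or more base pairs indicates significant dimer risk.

Last 6 bases (5'→3') — forward …TTTTTA, reverse …TTGATA.
Reverse complement of the reverse primer's last 6 bases: TATCAA; its first k bases are the reverse complement of the reverse primer's last k bases, so a perfect k-base overlap needs the forward primer's last k bases to equal them.
Comparing (forward last k vs required): k=1: A vs T ✗; k=2: TA vs TA ✓; k=3: TTA vs TAT ✗; k=4: TTTA vs TATC ✗; k=5: TTTTA vs TATCA ✗; k=6: TTTTTA vs TATCAA ✗.
Only k = 2 is perfect, so the longest perfect 3' overlap is 2.

Longest perfect overlap: 2 complementary base pairs; below the dimer-risk threshold (threshold 3).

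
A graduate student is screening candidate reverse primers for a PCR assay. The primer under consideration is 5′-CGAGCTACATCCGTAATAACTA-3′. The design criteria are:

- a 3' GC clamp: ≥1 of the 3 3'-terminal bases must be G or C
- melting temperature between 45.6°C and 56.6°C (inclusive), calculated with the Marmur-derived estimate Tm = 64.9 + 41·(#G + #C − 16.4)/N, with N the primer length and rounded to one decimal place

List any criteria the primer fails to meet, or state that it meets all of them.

Meets all criteria.

Base counts: A=8, T=5, G=3, C=6 (length 22).
GC clamp: 3' end CTA has 1 G/C ✓
Tm: Tm = 64.9 + 41·(9 − 16.4)/22 = 51.1°C ✓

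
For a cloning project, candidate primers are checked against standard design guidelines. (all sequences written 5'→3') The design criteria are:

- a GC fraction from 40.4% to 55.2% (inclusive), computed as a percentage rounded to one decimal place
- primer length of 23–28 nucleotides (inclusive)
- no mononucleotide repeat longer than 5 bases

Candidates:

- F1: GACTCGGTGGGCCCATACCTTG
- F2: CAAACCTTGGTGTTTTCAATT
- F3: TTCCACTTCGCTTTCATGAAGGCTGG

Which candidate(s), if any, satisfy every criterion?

F3 only.

F1 (22 nt, A=3 T=5 G=7 C=7): GC 14/22 = 63.6%, outside 40.4–55.2% ✗; length 22, outside 23–28 ✗; longest run = 3 ✓ — fails.
F2 (21 nt, A=5 T=9 G=3 C=4): GC 7/21 = 33.3%, outside 40.4–55.2% ✗; length 21, outside 23–28 ✗; longest run = 4 ✓ — fails.
F3 (26 nt, A=4 T=9 G=6 C=7): GC 13/26 = 50.0% ✓; length 26 ✓; longest run = 3 ✓ — passes.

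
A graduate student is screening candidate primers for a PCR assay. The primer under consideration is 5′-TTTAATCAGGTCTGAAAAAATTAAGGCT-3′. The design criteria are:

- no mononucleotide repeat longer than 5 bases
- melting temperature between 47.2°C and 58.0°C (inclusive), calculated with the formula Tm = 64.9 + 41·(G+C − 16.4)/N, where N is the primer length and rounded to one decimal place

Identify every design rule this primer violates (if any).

Base counts: A=11, T=9, G=5, C=3 (length 28).
homopolymer run: longest run = 6, exceeds 5 ✗
Tm: Tm = 64.9 + 41·(8 − 16.4)/28 = 52.6°C ✓

Fails: homopolymer run.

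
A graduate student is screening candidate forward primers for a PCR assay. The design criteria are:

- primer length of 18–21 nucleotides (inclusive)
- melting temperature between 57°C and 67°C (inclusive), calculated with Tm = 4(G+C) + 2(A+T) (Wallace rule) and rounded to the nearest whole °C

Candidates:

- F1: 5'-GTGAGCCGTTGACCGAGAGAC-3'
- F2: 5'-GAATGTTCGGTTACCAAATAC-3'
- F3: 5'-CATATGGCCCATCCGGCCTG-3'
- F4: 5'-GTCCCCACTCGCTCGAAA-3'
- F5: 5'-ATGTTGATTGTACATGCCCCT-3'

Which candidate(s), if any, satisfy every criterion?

F1 (21 nt, A=5 T=3 G=8 C=5): length 21 ✓; Tm = 2·8 + 4·13 = 68°C, outside 57–67°C ✗ — fails.
F2 (21 nt, A=7 T=6 G=4 C=4): length 21 ✓; Tm = 2·13 + 4·8 = 58°C ✓ — passes.
F3 (20 nt, A=3 T=4 G=5 C=8): length 20 ✓; Tm = 2·7 + 4·13 = 66°C ✓ — passes.
F4 (18 nt, A=4 T=3 G=3 C=8): length 18 ✓; Tm = 2·7 + 4·11 = 58°C ✓ — passes.
F5 (21 nt, A=4 T=8 G=4 C=5): length 21 ✓; Tm = 2·12 + 4·9 = 60°C ✓ — passes.

F2, F3, F4 and F5.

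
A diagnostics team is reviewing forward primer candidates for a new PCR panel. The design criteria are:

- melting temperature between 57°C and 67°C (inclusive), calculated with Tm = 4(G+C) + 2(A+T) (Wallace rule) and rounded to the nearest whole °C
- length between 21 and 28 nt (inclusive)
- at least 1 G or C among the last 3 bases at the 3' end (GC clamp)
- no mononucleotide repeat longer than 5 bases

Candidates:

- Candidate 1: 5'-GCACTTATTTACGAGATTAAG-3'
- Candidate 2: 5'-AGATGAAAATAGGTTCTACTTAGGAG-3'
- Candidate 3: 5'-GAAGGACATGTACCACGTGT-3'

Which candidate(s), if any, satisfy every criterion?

None of the candidates satisfy all criteria.

Candidate 1 (21 nt, A=7 T=7 G=4 C=3): Tm = 2·14 + 4·7 = 56°C, outside 57–67°C ✗; length 21 ✓; 3' end AAG has 1 G/C ✓; longest run = 3 ✓ — fails.
Candidate 2 (26 nt, A=10 T=7 G=7 C=2): Tm = 2·17 + 4·9 = 70°C, outside 57–67°C ✗; length 26 ✓; 3' end GAG has 2 G/C ✓; longest run = 4 ✓ — fails.
Candidate 3 (20 nt, A=6 T=4 G=6 C=4): Tm = 2·10 + 4·10 = 60°C ✓; length 20, outside 21–28 ✗; 3' end TGT has 1 G/C ✓; longest run = 2 ✓ — fails.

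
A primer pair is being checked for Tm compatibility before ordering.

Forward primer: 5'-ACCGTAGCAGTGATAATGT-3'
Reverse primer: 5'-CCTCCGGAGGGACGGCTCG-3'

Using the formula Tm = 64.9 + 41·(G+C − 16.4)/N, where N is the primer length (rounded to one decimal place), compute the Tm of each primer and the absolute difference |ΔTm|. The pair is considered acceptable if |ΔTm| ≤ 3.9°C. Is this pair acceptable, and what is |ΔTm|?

|ΔTm| = 15.1°C; the pair is not acceptable.

Forward: G+C = 8, N = 19 → Tm = 64.9 + 41·(8 − 16.4)/19 = 46.8°C.
Reverse: G+C = 15, N = 19 → Tm = 64.9 + 41·(15 − 16.4)/19 = 61.9°C.
|ΔTm| = |46.8 − 61.9| = 15.1°C, > 3.9°C.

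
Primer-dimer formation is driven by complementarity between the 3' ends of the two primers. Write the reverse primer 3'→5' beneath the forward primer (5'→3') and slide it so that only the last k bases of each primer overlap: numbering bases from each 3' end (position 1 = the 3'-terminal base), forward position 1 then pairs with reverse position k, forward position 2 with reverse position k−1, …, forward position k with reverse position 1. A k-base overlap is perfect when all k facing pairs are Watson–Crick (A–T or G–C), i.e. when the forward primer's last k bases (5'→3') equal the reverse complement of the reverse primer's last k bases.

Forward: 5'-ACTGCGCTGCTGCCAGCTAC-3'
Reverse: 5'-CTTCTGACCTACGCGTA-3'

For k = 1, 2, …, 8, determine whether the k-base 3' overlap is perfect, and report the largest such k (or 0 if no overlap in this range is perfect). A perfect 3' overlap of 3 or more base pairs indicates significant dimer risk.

Last 8 bases (5'→3') — forward …CCAGCTAC, reverse …TACGCGTA.
Reverse complement of the reverse primer's last 8 bases: TACGCGTA; its first k bases are the reverse complement of the reverse primer's last k bases, so a perfect k-base overlap needs the forward primer's last k bases to equal them.
Comparing (forward last k vs required): k=1: C vs T ✗; k=2: AC vs TA ✗; k=3: TAC vs TAC ✓; k=4: CTAC vs TACG ✗; k=5: GCTAC vs TACGC ✗; k=6: AGCTAC vs TACGCG ✗; k=7: CAGCTAC vs TACGCGT ✗; k=8: CCAGCTAC vs TACGCGTA ✗.
Only k = 3 is perfect, so the longest perfect 3' overlap is 3.

Longest perfect overlap: 3 complementary base pairs; significant dimer risk (threshold 3).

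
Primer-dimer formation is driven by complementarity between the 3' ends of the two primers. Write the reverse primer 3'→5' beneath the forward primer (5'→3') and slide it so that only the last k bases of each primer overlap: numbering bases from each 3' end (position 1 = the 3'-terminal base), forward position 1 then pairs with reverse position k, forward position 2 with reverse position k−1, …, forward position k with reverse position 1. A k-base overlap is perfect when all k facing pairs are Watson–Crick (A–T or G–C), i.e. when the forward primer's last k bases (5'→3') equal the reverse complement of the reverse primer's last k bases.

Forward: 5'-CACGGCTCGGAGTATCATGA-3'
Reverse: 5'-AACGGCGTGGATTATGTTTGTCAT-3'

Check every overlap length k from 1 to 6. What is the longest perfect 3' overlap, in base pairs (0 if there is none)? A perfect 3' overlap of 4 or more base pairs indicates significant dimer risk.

Longest perfect overlap: 4 complementary base pairs; significant dimer risk (threshold 4).

Last 6 bases (5'→3') — forward …TCATGA, reverse …TGTCAT.
Reverse complement of the reverse primer's last 6 bases: ATGACA; its first k bases are the reverse complement of the reverse primer's last k bases, so a perfect k-base overlap needs the forward primer's last k bases to equal them.
Comparing (forward last k vs required): k=1: A vs A ✓; k=2: GA vs AT ✗; k=3: TGA vs ATG ✗; k=4: ATGA vs ATGA ✓; k=5: CATGA vs ATGAC ✗; k=6: TCATGA vs ATGACA ✗.
Perfect overlaps at k = 1, 4; the largest is 4.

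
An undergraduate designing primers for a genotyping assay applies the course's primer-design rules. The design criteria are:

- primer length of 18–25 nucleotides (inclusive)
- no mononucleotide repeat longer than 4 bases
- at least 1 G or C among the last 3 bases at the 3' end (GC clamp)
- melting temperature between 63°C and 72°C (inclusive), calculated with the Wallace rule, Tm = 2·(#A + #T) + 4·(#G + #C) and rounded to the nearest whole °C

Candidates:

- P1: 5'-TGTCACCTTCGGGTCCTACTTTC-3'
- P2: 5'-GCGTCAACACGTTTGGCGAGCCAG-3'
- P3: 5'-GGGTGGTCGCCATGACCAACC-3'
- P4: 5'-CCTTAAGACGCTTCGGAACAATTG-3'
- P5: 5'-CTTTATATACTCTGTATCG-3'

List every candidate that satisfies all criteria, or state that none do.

P1 (23 nt, A=2 T=9 G=4 C=8): length 23 ✓; longest run = 3 ✓; 3' end TTC has 1 G/C ✓; Tm = 2·11 + 4·12 = 70°C ✓ — passes.
P2 (24 nt, A=5 T=4 G=8 C=7): length 24 ✓; longest run = 3 ✓; 3' end CAG has 2 G/C ✓; Tm = 2·9 + 4·15 = 78°C, outside 63–72°C ✗ — fails.
P3 (21 nt, A=4 T=3 G=7 C=7): length 21 ✓; longest run = 3 ✓; 3' end ACC has 2 G/C ✓; Tm = 2·7 + 4·14 = 70°C ✓ — passes.
P4 (24 nt, A=7 T=6 G=5 C=6): length 24 ✓; longest run = 2 ✓; 3' end TTG has 1 G/C ✓; Tm = 2·13 + 4·11 = 70°C ✓ — passes.
P5 (19 nt, A=4 T=9 G=2 C=4): length 19 ✓; longest run = 3 ✓; 3' end TCG has 2 G/C ✓; Tm = 2·13 + 4·6 = 50°C, outside 63–72°C ✗ — fails.

P1, P3 and P4.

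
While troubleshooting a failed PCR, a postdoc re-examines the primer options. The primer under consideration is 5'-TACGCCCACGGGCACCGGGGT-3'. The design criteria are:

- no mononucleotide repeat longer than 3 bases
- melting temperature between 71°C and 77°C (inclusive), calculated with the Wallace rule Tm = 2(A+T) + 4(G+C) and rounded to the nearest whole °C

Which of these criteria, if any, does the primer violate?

Fails: homopolymer run.

Base counts: A=3, T=2, G=8, C=8 (length 21).
homopolymer run: longest run = 4, exceeds 3 ✗
Tm: Tm = 2·5 + 4·16 = 74°C ✓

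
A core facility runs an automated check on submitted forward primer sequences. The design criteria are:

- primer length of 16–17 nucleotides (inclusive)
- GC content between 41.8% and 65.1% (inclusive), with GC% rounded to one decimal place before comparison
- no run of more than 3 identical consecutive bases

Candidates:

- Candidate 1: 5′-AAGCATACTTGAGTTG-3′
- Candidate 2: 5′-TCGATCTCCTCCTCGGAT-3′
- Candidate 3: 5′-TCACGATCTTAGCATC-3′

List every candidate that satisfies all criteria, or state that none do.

Candidate 1 (16 nt, A=5 T=5 G=4 C=2): length 16 ✓; GC 6/16 = 37.5%, outside 41.8–65.1% ✗; longest run = 2 ✓ — fails.
Candidate 2 (18 nt, A=2 T=6 G=3 C=7): length 18, outside 16–17 ✗; GC 10/18 = 55.6% ✓; longest run = 2 ✓ — fails.
Candidate 3 (16 nt, A=4 T=5 G=2 C=5): length 16 ✓; GC 7/16 = 43.8% ✓; longest run = 2 ✓ — passes.

Candidate 3 only.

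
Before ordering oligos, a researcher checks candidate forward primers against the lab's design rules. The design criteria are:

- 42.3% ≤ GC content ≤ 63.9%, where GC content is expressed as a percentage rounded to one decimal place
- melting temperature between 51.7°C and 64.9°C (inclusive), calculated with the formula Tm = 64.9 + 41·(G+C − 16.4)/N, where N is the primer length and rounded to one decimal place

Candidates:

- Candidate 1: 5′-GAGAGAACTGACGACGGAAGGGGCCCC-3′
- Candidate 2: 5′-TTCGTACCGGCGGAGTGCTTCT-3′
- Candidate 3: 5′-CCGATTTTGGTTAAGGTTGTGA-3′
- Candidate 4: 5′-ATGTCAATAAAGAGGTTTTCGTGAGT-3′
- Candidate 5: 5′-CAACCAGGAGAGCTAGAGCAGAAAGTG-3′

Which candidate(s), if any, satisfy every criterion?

Candidate 1 (27 nt, A=8 T=1 G=11 C=7): GC 18/27 = 66.7%, outside 42.3–63.9% ✗; Tm = 64.9 + 41·(18 − 16.4)/27 = 67.3°C, outside 51.7–64.9°C ✗ — fails.
Candidate 2 (22 nt, A=2 T=7 G=7 C=6): GC 13/22 = 59.1% ✓; Tm = 64.9 + 41·(13 − 16.4)/22 = 58.6°C ✓ — passes.
Candidate 3 (22 nt, A=4 T=9 G=7 C=2): GC 9/22 = 40.9%, outside 42.3–63.9% ✗; Tm = 64.9 + 41·(9 − 16.4)/22 = 51.1°C, outside 51.7–64.9°C ✗ — fails.
Candidate 4 (26 nt, A=8 T=9 G=7 C=2): GC 9/26 = 34.6%, outside 42.3–63.9% ✗; Tm = 64.9 + 41·(9 − 16.4)/26 = 53.2°C ✓ — fails.
Candidate 5 (27 nt, A=11 T=2 G=9 C=5): GC 14/27 = 51.9% ✓; Tm = 64.9 + 41·(14 − 16.4)/27 = 61.3°C ✓ — passes.

Candidate 2 and Candidate 5.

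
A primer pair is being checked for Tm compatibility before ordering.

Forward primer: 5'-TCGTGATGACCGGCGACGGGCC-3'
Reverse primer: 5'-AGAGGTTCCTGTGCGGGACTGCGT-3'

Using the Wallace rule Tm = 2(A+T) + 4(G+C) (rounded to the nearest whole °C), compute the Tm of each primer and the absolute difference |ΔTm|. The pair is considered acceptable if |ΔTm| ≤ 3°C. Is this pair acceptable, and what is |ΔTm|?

Forward: A=3 T=3 G=9 C=7 → Tm = 2·6 + 4·16 = 76°C.
Reverse: A=3 T=6 G=10 C=5 → Tm = 2·9 + 4·15 = 78°C.
|ΔTm| = |76 − 78| = 2°C, ≤ 3°C.

|ΔTm| = 2°C; the pair is acceptable.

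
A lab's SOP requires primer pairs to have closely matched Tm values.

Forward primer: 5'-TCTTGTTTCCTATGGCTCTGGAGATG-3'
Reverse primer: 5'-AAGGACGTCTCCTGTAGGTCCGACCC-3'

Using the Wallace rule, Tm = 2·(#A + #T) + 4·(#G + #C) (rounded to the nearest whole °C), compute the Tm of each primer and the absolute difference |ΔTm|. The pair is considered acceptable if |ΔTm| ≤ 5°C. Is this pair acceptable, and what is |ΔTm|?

|ΔTm| = 8°C; the pair is not acceptable.

Forward: A=3 T=11 G=7 C=5 → Tm = 2·14 + 4·12 = 76°C.
Reverse: A=5 T=5 G=7 C=9 → Tm = 2·10 + 4·16 = 84°C.
|ΔTm| = |76 − 84| = 8°C, > 5°C.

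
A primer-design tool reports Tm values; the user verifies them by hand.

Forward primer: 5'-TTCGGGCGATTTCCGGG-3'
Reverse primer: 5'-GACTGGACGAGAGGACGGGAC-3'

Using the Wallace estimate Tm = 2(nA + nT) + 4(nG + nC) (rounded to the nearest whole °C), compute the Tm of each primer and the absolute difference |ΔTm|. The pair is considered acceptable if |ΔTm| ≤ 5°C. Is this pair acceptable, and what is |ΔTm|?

|ΔTm| = 14°C; the pair is not acceptable.

Forward: A=1 T=5 G=7 C=4 → Tm = 2·6 + 4·11 = 56°C.
Reverse: A=6 T=1 G=10 C=4 → Tm = 2·7 + 4·14 = 70°C.
|ΔTm| = |56 − 70| = 14°C, > 5°C.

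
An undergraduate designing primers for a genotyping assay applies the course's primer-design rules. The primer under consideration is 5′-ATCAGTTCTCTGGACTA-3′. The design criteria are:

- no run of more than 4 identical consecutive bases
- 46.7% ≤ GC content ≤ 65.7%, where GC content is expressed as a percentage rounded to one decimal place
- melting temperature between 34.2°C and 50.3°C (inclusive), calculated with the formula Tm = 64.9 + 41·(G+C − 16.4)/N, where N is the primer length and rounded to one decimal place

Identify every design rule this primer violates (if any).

Fails: GC content.

Base counts: A=4, T=6, G=3, C=4 (length 17).
homopolymer run: longest run = 2 ✓
GC content: GC 7/17 = 41.2%, outside 46.7–65.7% ✗
Tm: Tm = 64.9 + 41·(7 − 16.4)/17 = 42.2°C ✓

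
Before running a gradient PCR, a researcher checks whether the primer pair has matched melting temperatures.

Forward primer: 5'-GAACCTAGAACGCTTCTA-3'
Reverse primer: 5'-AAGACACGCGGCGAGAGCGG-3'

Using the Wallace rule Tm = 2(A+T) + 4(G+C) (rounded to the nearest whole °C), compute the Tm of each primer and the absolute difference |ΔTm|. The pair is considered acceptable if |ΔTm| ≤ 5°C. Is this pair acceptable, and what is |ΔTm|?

|ΔTm| = 16°C; the pair is not acceptable.

Forward: A=6 T=4 G=3 C=5 → Tm = 2·10 + 4·8 = 52°C.
Reverse: A=6 T=0 G=9 C=5 → Tm = 2·6 + 4·14 = 68°C.
|ΔTm| = |52 − 68| = 16°C, > 5°C.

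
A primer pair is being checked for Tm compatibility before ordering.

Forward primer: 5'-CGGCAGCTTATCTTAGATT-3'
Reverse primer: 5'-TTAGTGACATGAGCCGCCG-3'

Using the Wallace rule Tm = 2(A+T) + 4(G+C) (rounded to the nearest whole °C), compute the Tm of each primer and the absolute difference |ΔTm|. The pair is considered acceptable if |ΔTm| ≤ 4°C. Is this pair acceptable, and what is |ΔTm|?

|ΔTm| = 6°C; the pair is not acceptable.

Forward: A=4 T=7 G=4 C=4 → Tm = 2·11 + 4·8 = 54°C.
Reverse: A=4 T=4 G=6 C=5 → Tm = 2·8 + 4·11 = 60°C.
|ΔTm| = |54 − 60| = 6°C, > 4°C.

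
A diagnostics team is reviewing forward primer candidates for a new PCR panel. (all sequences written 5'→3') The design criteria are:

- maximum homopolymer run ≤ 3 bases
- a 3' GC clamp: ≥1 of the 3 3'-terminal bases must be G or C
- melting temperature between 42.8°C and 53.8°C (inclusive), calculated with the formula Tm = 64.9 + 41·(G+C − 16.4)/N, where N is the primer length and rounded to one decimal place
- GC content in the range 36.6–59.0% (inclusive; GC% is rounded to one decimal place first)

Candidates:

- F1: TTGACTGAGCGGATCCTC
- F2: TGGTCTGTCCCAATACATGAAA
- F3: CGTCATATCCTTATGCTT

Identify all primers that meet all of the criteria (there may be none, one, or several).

F1 and F3.

F1 (18 nt, A=3 T=5 G=5 C=5): longest run = 2 ✓; 3' end CTC has 2 G/C ✓; Tm = 64.9 + 41·(10 − 16.4)/18 = 50.3°C ✓; GC 10/18 = 55.6% ✓ — passes.
F2 (22 nt, A=7 T=6 G=4 C=5): longest run = 3 ✓; 3' end AAA has 0 G/C, need ≥1 ✗; Tm = 64.9 + 41·(9 − 16.4)/22 = 51.1°C ✓; GC 9/22 = 40.9% ✓ — fails.
F3 (18 nt, A=3 T=8 G=2 C=5): longest run = 2 ✓; 3' end CTT has 1 G/C ✓; Tm = 64.9 + 41·(7 − 16.4)/18 = 43.5°C ✓; GC 7/18 = 38.9% ✓ — passes.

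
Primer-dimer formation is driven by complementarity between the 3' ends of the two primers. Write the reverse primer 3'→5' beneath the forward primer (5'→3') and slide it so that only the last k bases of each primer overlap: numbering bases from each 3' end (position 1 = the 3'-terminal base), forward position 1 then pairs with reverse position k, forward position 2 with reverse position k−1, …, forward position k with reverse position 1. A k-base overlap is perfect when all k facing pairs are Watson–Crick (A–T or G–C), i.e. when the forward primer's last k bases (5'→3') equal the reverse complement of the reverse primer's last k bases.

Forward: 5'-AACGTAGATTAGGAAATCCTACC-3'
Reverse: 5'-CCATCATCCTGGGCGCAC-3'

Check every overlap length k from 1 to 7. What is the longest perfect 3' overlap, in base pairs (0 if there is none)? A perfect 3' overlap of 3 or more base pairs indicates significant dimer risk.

Last 7 bases (5'→3') — forward …TCCTACC, reverse …GGCGCAC.
Reverse complement of the reverse primer's last 7 bases: GTGCGCC; its first k bases are the reverse complement of the reverse primer's last k bases, so a perfect k-base overlap needs the forward primer's last k bases to equal them.
Comparing (forward last k vs required): k=1: C vs G ✗; k=2: CC vs GT ✗; k=3: ACC vs GTG ✗; k=4: TACC vs GTGC ✗; k=5: CTACC vs GTGCG ✗; k=6: CCTACC vs GTGCGC ✗; k=7: TCCTACC vs GTGCGCC ✗.
No overlap length from 1 to 7 is perfect, so the longest perfect 3' overlap is 0.

Longest perfect overlap: 0 complementary base pairs; below the dimer-risk threshold (threshold 3).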